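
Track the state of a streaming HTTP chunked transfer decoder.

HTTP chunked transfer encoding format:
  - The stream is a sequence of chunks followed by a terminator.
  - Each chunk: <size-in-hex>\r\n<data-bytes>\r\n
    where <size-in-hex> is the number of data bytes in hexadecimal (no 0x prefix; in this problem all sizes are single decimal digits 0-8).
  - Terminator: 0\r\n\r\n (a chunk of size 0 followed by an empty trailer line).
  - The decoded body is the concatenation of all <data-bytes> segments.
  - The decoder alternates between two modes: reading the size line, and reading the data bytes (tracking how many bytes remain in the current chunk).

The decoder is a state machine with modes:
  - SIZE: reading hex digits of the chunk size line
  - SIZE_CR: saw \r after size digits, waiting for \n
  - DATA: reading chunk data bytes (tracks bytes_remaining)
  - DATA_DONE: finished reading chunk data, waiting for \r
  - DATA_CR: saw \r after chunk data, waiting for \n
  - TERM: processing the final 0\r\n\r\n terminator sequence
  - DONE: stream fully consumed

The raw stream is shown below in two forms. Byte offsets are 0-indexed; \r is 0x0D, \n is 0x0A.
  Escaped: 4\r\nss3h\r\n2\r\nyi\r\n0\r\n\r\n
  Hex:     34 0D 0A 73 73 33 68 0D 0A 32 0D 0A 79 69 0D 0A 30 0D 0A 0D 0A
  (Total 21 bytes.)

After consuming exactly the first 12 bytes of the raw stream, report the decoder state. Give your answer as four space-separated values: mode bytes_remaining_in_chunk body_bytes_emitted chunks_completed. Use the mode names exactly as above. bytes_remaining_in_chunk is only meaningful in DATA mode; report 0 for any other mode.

Answer: DATA 2 4 1

Derivation:
Byte 0 = '4': mode=SIZE remaining=0 emitted=0 chunks_done=0
Byte 1 = 0x0D: mode=SIZE_CR remaining=0 emitted=0 chunks_done=0
Byte 2 = 0x0A: mode=DATA remaining=4 emitted=0 chunks_done=0
Byte 3 = 's': mode=DATA remaining=3 emitted=1 chunks_done=0
Byte 4 = 's': mode=DATA remaining=2 emitted=2 chunks_done=0
Byte 5 = '3': mode=DATA remaining=1 emitted=3 chunks_done=0
Byte 6 = 'h': mode=DATA_DONE remaining=0 emitted=4 chunks_done=0
Byte 7 = 0x0D: mode=DATA_CR remaining=0 emitted=4 chunks_done=0
Byte 8 = 0x0A: mode=SIZE remaining=0 emitted=4 chunks_done=1
Byte 9 = '2': mode=SIZE remaining=0 emitted=4 chunks_done=1
Byte 10 = 0x0D: mode=SIZE_CR remaining=0 emitted=4 chunks_done=1
Byte 11 = 0x0A: mode=DATA remaining=2 emitted=4 chunks_done=1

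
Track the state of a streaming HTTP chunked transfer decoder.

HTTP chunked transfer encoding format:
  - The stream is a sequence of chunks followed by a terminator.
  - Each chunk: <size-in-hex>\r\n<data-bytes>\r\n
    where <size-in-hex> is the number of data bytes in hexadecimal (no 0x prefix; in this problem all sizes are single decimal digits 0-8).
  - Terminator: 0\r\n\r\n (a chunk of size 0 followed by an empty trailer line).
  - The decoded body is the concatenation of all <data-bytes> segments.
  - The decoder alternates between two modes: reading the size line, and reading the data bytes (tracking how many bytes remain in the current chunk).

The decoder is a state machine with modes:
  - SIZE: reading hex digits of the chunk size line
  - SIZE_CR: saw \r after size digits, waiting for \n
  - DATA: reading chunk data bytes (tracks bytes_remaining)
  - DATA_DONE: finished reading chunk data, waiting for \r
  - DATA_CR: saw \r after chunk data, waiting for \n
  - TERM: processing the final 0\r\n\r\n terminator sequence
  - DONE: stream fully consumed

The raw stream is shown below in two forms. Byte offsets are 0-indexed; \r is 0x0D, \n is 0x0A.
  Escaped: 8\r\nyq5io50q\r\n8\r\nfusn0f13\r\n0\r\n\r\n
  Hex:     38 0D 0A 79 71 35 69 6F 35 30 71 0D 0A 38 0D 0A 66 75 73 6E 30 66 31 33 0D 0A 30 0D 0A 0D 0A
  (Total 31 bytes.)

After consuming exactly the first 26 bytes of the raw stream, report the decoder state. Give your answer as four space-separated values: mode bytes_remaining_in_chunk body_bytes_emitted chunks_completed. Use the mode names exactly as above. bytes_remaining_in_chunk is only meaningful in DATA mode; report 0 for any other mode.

Byte 0 = '8': mode=SIZE remaining=0 emitted=0 chunks_done=0
Byte 1 = 0x0D: mode=SIZE_CR remaining=0 emitted=0 chunks_done=0
Byte 2 = 0x0A: mode=DATA remaining=8 emitted=0 chunks_done=0
Byte 3 = 'y': mode=DATA remaining=7 emitted=1 chunks_done=0
Byte 4 = 'q': mode=DATA remaining=6 emitted=2 chunks_done=0
Byte 5 = '5': mode=DATA remaining=5 emitted=3 chunks_done=0
Byte 6 = 'i': mode=DATA remaining=4 emitted=4 chunks_done=0
Byte 7 = 'o': mode=DATA remaining=3 emitted=5 chunks_done=0
Byte 8 = '5': mode=DATA remaining=2 emitted=6 chunks_done=0
Byte 9 = '0': mode=DATA remaining=1 emitted=7 chunks_done=0
Byte 10 = 'q': mode=DATA_DONE remaining=0 emitted=8 chunks_done=0
Byte 11 = 0x0D: mode=DATA_CR remaining=0 emitted=8 chunks_done=0
Byte 12 = 0x0A: mode=SIZE remaining=0 emitted=8 chunks_done=1
Byte 13 = '8': mode=SIZE remaining=0 emitted=8 chunks_done=1
Byte 14 = 0x0D: mode=SIZE_CR remaining=0 emitted=8 chunks_done=1
Byte 15 = 0x0A: mode=DATA remaining=8 emitted=8 chunks_done=1
Byte 16 = 'f': mode=DATA remaining=7 emitted=9 chunks_done=1
Byte 17 = 'u': mode=DATA remaining=6 emitted=10 chunks_done=1
Byte 18 = 's': mode=DATA remaining=5 emitted=11 chunks_done=1
Byte 19 = 'n': mode=DATA remaining=4 emitted=12 chunks_done=1
Byte 20 = '0': mode=DATA remaining=3 emitted=13 chunks_done=1
Byte 21 = 'f': mode=DATA remaining=2 emitted=14 chunks_done=1
Byte 22 = '1': mode=DATA remaining=1 emitted=15 chunks_done=1
Byte 23 = '3': mode=DATA_DONE remaining=0 emitted=16 chunks_done=1
Byte 24 = 0x0D: mode=DATA_CR remaining=0 emitted=16 chunks_done=1
Byte 25 = 0x0A: mode=SIZE remaining=0 emitted=16 chunks_done=2

Answer: SIZE 0 16 2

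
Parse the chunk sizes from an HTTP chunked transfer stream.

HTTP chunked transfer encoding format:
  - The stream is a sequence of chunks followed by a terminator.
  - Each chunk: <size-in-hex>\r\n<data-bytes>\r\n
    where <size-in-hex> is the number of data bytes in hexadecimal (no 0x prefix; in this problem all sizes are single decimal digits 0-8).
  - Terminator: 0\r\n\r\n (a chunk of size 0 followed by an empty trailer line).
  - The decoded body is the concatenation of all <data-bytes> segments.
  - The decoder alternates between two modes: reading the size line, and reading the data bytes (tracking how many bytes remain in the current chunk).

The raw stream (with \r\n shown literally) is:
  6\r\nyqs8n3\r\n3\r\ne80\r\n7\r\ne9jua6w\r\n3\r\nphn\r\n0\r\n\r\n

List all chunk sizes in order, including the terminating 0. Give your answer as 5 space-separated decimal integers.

Answer: 6 3 7 3 0

Derivation:
Chunk 1: stream[0..1]='6' size=0x6=6, data at stream[3..9]='yqs8n3' -> body[0..6], body so far='yqs8n3'
Chunk 2: stream[11..12]='3' size=0x3=3, data at stream[14..17]='e80' -> body[6..9], body so far='yqs8n3e80'
Chunk 3: stream[19..20]='7' size=0x7=7, data at stream[22..29]='e9jua6w' -> body[9..16], body so far='yqs8n3e80e9jua6w'
Chunk 4: stream[31..32]='3' size=0x3=3, data at stream[34..37]='phn' -> body[16..19], body so far='yqs8n3e80e9jua6wphn'
Chunk 5: stream[39..40]='0' size=0 (terminator). Final body='yqs8n3e80e9jua6wphn' (19 bytes)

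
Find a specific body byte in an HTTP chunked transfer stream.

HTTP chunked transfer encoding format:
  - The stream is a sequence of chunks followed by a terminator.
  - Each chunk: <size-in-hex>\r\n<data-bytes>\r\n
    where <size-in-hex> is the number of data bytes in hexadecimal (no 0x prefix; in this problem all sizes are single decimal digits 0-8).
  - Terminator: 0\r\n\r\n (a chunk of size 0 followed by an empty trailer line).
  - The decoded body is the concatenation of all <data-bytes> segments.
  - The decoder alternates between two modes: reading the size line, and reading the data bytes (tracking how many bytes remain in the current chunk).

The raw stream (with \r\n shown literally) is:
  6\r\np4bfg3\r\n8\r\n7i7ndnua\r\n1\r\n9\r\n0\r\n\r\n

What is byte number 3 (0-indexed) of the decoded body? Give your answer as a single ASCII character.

Answer: f

Derivation:
Chunk 1: stream[0..1]='6' size=0x6=6, data at stream[3..9]='p4bfg3' -> body[0..6], body so far='p4bfg3'
Chunk 2: stream[11..12]='8' size=0x8=8, data at stream[14..22]='7i7ndnua' -> body[6..14], body so far='p4bfg37i7ndnua'
Chunk 3: stream[24..25]='1' size=0x1=1, data at stream[27..28]='9' -> body[14..15], body so far='p4bfg37i7ndnua9'
Chunk 4: stream[30..31]='0' size=0 (terminator). Final body='p4bfg37i7ndnua9' (15 bytes)
Body byte 3 = 'f'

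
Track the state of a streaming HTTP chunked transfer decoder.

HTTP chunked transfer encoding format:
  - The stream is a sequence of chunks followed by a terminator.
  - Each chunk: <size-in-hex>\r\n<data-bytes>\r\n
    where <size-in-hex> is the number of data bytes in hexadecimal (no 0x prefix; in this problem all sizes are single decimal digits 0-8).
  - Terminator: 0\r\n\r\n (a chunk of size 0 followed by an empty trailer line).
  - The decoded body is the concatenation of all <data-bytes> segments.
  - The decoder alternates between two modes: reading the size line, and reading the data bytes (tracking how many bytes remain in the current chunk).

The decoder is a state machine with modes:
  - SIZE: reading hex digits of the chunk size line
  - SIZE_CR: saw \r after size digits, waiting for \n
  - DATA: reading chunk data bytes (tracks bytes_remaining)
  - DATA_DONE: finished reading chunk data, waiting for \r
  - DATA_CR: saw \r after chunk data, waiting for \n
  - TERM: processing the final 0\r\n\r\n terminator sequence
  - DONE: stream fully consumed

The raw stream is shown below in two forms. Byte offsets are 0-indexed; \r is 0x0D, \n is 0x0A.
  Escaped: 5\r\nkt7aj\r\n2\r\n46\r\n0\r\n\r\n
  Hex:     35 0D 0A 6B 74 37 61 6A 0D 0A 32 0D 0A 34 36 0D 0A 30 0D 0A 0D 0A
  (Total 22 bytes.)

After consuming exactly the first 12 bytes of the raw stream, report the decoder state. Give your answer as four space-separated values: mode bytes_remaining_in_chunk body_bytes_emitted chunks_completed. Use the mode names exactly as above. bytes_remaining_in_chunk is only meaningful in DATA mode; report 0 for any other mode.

Byte 0 = '5': mode=SIZE remaining=0 emitted=0 chunks_done=0
Byte 1 = 0x0D: mode=SIZE_CR remaining=0 emitted=0 chunks_done=0
Byte 2 = 0x0A: mode=DATA remaining=5 emitted=0 chunks_done=0
Byte 3 = 'k': mode=DATA remaining=4 emitted=1 chunks_done=0
Byte 4 = 't': mode=DATA remaining=3 emitted=2 chunks_done=0
Byte 5 = '7': mode=DATA remaining=2 emitted=3 chunks_done=0
Byte 6 = 'a': mode=DATA remaining=1 emitted=4 chunks_done=0
Byte 7 = 'j': mode=DATA_DONE remaining=0 emitted=5 chunks_done=0
Byte 8 = 0x0D: mode=DATA_CR remaining=0 emitted=5 chunks_done=0
Byte 9 = 0x0A: mode=SIZE remaining=0 emitted=5 chunks_done=1
Byte 10 = '2': mode=SIZE remaining=0 emitted=5 chunks_done=1
Byte 11 = 0x0D: mode=SIZE_CR remaining=0 emitted=5 chunks_done=1

Answer: SIZE_CR 0 5 1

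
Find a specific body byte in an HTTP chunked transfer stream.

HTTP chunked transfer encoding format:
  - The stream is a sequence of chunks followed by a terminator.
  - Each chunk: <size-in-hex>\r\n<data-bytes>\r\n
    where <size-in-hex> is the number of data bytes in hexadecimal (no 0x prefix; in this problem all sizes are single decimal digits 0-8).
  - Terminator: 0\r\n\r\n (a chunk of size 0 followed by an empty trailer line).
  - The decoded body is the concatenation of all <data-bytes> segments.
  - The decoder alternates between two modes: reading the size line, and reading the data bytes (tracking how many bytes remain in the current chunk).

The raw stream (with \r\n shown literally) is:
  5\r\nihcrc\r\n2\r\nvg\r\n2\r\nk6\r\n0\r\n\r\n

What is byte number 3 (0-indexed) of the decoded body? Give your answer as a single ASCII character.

Answer: r

Derivation:
Chunk 1: stream[0..1]='5' size=0x5=5, data at stream[3..8]='ihcrc' -> body[0..5], body so far='ihcrc'
Chunk 2: stream[10..11]='2' size=0x2=2, data at stream[13..15]='vg' -> body[5..7], body so far='ihcrcvg'
Chunk 3: stream[17..18]='2' size=0x2=2, data at stream[20..22]='k6' -> body[7..9], body so far='ihcrcvgk6'
Chunk 4: stream[24..25]='0' size=0 (terminator). Final body='ihcrcvgk6' (9 bytes)
Body byte 3 = 'r'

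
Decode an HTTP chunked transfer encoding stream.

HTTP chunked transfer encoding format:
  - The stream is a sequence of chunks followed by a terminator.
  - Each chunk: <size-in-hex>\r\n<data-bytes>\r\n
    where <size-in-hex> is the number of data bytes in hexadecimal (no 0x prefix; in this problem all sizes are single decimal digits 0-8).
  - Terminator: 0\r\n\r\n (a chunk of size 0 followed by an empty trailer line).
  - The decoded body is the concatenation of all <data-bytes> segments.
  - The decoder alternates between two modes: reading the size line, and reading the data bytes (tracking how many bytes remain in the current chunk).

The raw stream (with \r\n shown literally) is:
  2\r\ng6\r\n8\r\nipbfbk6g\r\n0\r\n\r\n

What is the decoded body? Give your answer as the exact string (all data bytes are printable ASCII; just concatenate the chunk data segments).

Answer: g6ipbfbk6g

Derivation:
Chunk 1: stream[0..1]='2' size=0x2=2, data at stream[3..5]='g6' -> body[0..2], body so far='g6'
Chunk 2: stream[7..8]='8' size=0x8=8, data at stream[10..18]='ipbfbk6g' -> body[2..10], body so far='g6ipbfbk6g'
Chunk 3: stream[20..21]='0' size=0 (terminator). Final body='g6ipbfbk6g' (10 bytes)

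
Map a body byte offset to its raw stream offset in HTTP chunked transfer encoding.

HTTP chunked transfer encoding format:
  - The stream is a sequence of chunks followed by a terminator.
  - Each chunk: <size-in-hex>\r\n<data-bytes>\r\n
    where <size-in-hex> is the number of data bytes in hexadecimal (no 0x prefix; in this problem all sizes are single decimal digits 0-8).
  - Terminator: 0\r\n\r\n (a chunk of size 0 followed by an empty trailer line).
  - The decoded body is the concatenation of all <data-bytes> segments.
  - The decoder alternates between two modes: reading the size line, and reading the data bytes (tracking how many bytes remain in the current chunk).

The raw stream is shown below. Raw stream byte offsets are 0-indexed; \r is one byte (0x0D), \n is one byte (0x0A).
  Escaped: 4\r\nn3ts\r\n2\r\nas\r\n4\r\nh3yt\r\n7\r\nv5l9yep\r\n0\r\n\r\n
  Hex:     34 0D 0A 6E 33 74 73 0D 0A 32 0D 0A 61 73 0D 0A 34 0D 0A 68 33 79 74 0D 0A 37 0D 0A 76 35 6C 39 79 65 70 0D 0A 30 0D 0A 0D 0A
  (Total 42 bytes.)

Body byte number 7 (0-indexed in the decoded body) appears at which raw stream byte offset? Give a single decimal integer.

Chunk 1: stream[0..1]='4' size=0x4=4, data at stream[3..7]='n3ts' -> body[0..4], body so far='n3ts'
Chunk 2: stream[9..10]='2' size=0x2=2, data at stream[12..14]='as' -> body[4..6], body so far='n3tsas'
Chunk 3: stream[16..17]='4' size=0x4=4, data at stream[19..23]='h3yt' -> body[6..10], body so far='n3tsash3yt'
Chunk 4: stream[25..26]='7' size=0x7=7, data at stream[28..35]='v5l9yep' -> body[10..17], body so far='n3tsash3ytv5l9yep'
Chunk 5: stream[37..38]='0' size=0 (terminator). Final body='n3tsash3ytv5l9yep' (17 bytes)
Body byte 7 at stream offset 20

Answer: 20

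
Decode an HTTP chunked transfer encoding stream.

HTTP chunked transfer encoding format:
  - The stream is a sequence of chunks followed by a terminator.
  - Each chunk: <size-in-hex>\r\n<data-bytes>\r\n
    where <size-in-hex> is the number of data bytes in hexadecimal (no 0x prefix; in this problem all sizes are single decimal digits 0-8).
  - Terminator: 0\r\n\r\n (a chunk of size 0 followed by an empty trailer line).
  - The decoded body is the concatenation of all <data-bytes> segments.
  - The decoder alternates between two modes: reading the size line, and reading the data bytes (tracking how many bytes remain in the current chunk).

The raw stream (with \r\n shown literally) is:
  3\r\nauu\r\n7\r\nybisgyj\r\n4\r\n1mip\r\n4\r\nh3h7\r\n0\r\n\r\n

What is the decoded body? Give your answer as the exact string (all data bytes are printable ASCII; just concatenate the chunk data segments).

Chunk 1: stream[0..1]='3' size=0x3=3, data at stream[3..6]='auu' -> body[0..3], body so far='auu'
Chunk 2: stream[8..9]='7' size=0x7=7, data at stream[11..18]='ybisgyj' -> body[3..10], body so far='auuybisgyj'
Chunk 3: stream[20..21]='4' size=0x4=4, data at stream[23..27]='1mip' -> body[10..14], body so far='auuybisgyj1mip'
Chunk 4: stream[29..30]='4' size=0x4=4, data at stream[32..36]='h3h7' -> body[14..18], body so far='auuybisgyj1miph3h7'
Chunk 5: stream[38..39]='0' size=0 (terminator). Final body='auuybisgyj1miph3h7' (18 bytes)

Answer: auuybisgyj1miph3h7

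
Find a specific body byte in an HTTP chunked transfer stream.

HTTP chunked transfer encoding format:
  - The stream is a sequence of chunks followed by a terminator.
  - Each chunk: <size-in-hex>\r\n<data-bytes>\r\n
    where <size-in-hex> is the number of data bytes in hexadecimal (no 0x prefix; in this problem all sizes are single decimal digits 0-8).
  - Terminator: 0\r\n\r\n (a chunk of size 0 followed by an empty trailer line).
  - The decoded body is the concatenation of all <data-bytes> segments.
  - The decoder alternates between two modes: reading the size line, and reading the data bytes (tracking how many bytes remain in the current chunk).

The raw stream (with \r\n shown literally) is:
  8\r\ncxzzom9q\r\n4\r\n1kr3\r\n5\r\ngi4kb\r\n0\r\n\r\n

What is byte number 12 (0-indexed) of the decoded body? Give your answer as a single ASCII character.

Answer: g

Derivation:
Chunk 1: stream[0..1]='8' size=0x8=8, data at stream[3..11]='cxzzom9q' -> body[0..8], body so far='cxzzom9q'
Chunk 2: stream[13..14]='4' size=0x4=4, data at stream[16..20]='1kr3' -> body[8..12], body so far='cxzzom9q1kr3'
Chunk 3: stream[22..23]='5' size=0x5=5, data at stream[25..30]='gi4kb' -> body[12..17], body so far='cxzzom9q1kr3gi4kb'
Chunk 4: stream[32..33]='0' size=0 (terminator). Final body='cxzzom9q1kr3gi4kb' (17 bytes)
Body byte 12 = 'g'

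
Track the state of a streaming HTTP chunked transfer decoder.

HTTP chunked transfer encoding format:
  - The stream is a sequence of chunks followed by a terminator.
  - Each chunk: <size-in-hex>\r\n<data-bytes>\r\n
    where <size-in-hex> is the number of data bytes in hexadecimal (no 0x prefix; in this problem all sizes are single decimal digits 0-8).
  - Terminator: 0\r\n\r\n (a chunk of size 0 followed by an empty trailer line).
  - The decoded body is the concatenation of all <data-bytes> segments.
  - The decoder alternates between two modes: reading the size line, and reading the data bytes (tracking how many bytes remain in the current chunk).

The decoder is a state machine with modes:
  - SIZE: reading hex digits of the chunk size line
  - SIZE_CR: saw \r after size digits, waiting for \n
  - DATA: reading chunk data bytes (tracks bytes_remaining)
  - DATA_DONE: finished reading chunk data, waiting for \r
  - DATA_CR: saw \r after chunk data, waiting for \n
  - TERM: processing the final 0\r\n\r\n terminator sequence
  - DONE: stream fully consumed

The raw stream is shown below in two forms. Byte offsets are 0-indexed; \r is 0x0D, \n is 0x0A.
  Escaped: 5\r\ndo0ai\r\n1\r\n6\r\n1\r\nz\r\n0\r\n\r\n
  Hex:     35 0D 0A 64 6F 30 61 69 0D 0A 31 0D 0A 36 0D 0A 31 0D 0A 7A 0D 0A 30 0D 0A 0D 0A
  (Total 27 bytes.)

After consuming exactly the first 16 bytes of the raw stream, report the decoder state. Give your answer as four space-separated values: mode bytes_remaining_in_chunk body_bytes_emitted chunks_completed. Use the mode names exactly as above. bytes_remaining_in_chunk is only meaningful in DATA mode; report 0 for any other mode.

Answer: SIZE 0 6 2

Derivation:
Byte 0 = '5': mode=SIZE remaining=0 emitted=0 chunks_done=0
Byte 1 = 0x0D: mode=SIZE_CR remaining=0 emitted=0 chunks_done=0
Byte 2 = 0x0A: mode=DATA remaining=5 emitted=0 chunks_done=0
Byte 3 = 'd': mode=DATA remaining=4 emitted=1 chunks_done=0
Byte 4 = 'o': mode=DATA remaining=3 emitted=2 chunks_done=0
Byte 5 = '0': mode=DATA remaining=2 emitted=3 chunks_done=0
Byte 6 = 'a': mode=DATA remaining=1 emitted=4 chunks_done=0
Byte 7 = 'i': mode=DATA_DONE remaining=0 emitted=5 chunks_done=0
Byte 8 = 0x0D: mode=DATA_CR remaining=0 emitted=5 chunks_done=0
Byte 9 = 0x0A: mode=SIZE remaining=0 emitted=5 chunks_done=1
Byte 10 = '1': mode=SIZE remaining=0 emitted=5 chunks_done=1
Byte 11 = 0x0D: mode=SIZE_CR remaining=0 emitted=5 chunks_done=1
Byte 12 = 0x0A: mode=DATA remaining=1 emitted=5 chunks_done=1
Byte 13 = '6': mode=DATA_DONE remaining=0 emitted=6 chunks_done=1
Byte 14 = 0x0D: mode=DATA_CR remaining=0 emitted=6 chunks_done=1
Byte 15 = 0x0A: mode=SIZE remaining=0 emitted=6 chunks_done=2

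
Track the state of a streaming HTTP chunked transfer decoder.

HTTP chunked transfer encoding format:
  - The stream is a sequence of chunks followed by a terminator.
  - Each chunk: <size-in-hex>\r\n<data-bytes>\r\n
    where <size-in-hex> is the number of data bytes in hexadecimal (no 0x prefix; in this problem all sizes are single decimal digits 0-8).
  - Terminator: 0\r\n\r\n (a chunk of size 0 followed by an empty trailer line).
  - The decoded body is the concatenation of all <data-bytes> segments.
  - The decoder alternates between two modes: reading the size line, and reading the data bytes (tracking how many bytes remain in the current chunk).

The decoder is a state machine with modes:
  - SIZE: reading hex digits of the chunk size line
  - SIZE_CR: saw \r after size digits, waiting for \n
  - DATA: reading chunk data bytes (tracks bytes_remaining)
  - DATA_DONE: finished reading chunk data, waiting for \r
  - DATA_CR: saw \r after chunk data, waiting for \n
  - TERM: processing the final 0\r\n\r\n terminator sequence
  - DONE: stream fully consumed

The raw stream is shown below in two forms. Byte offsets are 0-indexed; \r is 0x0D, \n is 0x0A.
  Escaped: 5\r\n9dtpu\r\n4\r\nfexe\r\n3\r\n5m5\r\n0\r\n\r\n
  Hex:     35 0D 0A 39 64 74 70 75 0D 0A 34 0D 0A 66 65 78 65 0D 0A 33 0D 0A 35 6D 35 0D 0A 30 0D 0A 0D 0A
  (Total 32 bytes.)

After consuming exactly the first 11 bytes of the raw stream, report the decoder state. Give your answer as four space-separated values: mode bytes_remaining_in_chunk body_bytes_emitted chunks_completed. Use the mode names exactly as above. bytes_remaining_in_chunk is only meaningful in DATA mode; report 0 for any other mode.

Byte 0 = '5': mode=SIZE remaining=0 emitted=0 chunks_done=0
Byte 1 = 0x0D: mode=SIZE_CR remaining=0 emitted=0 chunks_done=0
Byte 2 = 0x0A: mode=DATA remaining=5 emitted=0 chunks_done=0
Byte 3 = '9': mode=DATA remaining=4 emitted=1 chunks_done=0
Byte 4 = 'd': mode=DATA remaining=3 emitted=2 chunks_done=0
Byte 5 = 't': mode=DATA remaining=2 emitted=3 chunks_done=0
Byte 6 = 'p': mode=DATA remaining=1 emitted=4 chunks_done=0
Byte 7 = 'u': mode=DATA_DONE remaining=0 emitted=5 chunks_done=0
Byte 8 = 0x0D: mode=DATA_CR remaining=0 emitted=5 chunks_done=0
Byte 9 = 0x0A: mode=SIZE remaining=0 emitted=5 chunks_done=1
Byte 10 = '4': mode=SIZE remaining=0 emitted=5 chunks_done=1

Answer: SIZE 0 5 1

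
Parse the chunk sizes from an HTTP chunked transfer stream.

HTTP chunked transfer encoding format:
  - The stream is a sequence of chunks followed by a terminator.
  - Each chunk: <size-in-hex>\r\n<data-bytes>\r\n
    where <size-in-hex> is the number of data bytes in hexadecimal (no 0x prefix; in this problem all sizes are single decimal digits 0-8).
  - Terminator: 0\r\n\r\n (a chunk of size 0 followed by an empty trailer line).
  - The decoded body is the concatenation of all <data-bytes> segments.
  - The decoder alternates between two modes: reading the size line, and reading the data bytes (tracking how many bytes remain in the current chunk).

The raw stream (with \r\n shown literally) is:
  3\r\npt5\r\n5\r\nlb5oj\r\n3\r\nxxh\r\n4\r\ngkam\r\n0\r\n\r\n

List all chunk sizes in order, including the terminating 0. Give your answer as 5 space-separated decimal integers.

Chunk 1: stream[0..1]='3' size=0x3=3, data at stream[3..6]='pt5' -> body[0..3], body so far='pt5'
Chunk 2: stream[8..9]='5' size=0x5=5, data at stream[11..16]='lb5oj' -> body[3..8], body so far='pt5lb5oj'
Chunk 3: stream[18..19]='3' size=0x3=3, data at stream[21..24]='xxh' -> body[8..11], body so far='pt5lb5ojxxh'
Chunk 4: stream[26..27]='4' size=0x4=4, data at stream[29..33]='gkam' -> body[11..15], body so far='pt5lb5ojxxhgkam'
Chunk 5: stream[35..36]='0' size=0 (terminator). Final body='pt5lb5ojxxhgkam' (15 bytes)

Answer: 3 5 3 4 0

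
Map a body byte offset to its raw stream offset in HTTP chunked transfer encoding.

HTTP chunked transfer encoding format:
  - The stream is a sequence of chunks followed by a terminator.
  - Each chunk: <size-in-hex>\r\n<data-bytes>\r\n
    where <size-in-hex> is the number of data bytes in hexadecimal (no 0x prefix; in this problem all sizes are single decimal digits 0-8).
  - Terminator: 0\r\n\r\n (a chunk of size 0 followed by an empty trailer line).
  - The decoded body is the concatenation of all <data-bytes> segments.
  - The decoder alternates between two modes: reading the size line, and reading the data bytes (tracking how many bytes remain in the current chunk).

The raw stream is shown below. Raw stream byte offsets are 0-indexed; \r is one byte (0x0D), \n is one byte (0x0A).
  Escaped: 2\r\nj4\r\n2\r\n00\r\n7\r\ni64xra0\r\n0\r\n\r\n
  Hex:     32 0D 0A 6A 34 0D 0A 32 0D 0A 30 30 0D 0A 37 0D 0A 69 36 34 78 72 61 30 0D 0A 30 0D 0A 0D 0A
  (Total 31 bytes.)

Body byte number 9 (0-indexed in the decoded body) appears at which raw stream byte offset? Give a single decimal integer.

Answer: 22

Derivation:
Chunk 1: stream[0..1]='2' size=0x2=2, data at stream[3..5]='j4' -> body[0..2], body so far='j4'
Chunk 2: stream[7..8]='2' size=0x2=2, data at stream[10..12]='00' -> body[2..4], body so far='j400'
Chunk 3: stream[14..15]='7' size=0x7=7, data at stream[17..24]='i64xra0' -> body[4..11], body so far='j400i64xra0'
Chunk 4: stream[26..27]='0' size=0 (terminator). Final body='j400i64xra0' (11 bytes)
Body byte 9 at stream offset 22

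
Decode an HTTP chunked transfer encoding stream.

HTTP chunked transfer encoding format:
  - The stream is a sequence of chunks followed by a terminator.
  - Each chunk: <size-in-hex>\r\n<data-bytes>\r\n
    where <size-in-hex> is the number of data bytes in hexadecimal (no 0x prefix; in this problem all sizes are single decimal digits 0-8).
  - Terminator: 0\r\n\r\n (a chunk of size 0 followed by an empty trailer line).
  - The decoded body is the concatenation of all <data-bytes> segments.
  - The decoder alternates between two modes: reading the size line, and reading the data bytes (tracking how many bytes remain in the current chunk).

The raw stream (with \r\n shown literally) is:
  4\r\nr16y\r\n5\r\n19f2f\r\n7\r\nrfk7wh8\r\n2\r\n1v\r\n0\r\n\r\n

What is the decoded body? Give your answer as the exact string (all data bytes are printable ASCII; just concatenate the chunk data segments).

Chunk 1: stream[0..1]='4' size=0x4=4, data at stream[3..7]='r16y' -> body[0..4], body so far='r16y'
Chunk 2: stream[9..10]='5' size=0x5=5, data at stream[12..17]='19f2f' -> body[4..9], body so far='r16y19f2f'
Chunk 3: stream[19..20]='7' size=0x7=7, data at stream[22..29]='rfk7wh8' -> body[9..16], body so far='r16y19f2frfk7wh8'
Chunk 4: stream[31..32]='2' size=0x2=2, data at stream[34..36]='1v' -> body[16..18], body so far='r16y19f2frfk7wh81v'
Chunk 5: stream[38..39]='0' size=0 (terminator). Final body='r16y19f2frfk7wh81v' (18 bytes)

Answer: r16y19f2frfk7wh81v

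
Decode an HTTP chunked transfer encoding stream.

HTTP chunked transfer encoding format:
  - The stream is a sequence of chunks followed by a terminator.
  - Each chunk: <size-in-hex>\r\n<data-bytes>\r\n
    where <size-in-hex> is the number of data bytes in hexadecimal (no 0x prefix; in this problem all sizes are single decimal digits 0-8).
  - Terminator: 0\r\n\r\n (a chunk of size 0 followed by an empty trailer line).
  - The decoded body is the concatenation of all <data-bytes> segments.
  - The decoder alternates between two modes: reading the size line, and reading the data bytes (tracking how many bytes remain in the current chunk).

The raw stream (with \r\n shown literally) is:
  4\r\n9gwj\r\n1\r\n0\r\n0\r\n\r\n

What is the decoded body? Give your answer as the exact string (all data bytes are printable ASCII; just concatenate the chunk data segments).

Chunk 1: stream[0..1]='4' size=0x4=4, data at stream[3..7]='9gwj' -> body[0..4], body so far='9gwj'
Chunk 2: stream[9..10]='1' size=0x1=1, data at stream[12..13]='0' -> body[4..5], body so far='9gwj0'
Chunk 3: stream[15..16]='0' size=0 (terminator). Final body='9gwj0' (5 bytes)

Answer: 9gwj0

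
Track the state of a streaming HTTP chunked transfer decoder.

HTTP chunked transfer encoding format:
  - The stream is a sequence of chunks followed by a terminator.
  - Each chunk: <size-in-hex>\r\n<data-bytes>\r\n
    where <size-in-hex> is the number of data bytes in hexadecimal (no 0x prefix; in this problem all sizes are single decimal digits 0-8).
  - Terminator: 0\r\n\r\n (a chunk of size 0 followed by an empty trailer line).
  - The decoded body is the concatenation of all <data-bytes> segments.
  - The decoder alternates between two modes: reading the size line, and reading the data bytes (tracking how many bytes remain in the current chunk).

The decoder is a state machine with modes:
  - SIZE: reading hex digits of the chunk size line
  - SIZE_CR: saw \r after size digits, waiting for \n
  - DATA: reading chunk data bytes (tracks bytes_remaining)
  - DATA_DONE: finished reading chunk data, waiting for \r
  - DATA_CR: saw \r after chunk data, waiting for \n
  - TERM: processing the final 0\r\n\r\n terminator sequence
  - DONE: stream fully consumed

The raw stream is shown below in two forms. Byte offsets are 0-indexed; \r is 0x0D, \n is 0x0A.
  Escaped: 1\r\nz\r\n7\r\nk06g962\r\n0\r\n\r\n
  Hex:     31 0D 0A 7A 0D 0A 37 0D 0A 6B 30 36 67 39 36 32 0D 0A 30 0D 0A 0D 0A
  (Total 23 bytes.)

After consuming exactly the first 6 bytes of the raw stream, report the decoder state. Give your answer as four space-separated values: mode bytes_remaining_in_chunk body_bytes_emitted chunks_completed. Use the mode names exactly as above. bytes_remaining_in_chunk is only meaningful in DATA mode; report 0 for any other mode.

Answer: SIZE 0 1 1

Derivation:
Byte 0 = '1': mode=SIZE remaining=0 emitted=0 chunks_done=0
Byte 1 = 0x0D: mode=SIZE_CR remaining=0 emitted=0 chunks_done=0
Byte 2 = 0x0A: mode=DATA remaining=1 emitted=0 chunks_done=0
Byte 3 = 'z': mode=DATA_DONE remaining=0 emitted=1 chunks_done=0
Byte 4 = 0x0D: mode=DATA_CR remaining=0 emitted=1 chunks_done=0
Byte 5 = 0x0A: mode=SIZE remaining=0 emitted=1 chunks_done=1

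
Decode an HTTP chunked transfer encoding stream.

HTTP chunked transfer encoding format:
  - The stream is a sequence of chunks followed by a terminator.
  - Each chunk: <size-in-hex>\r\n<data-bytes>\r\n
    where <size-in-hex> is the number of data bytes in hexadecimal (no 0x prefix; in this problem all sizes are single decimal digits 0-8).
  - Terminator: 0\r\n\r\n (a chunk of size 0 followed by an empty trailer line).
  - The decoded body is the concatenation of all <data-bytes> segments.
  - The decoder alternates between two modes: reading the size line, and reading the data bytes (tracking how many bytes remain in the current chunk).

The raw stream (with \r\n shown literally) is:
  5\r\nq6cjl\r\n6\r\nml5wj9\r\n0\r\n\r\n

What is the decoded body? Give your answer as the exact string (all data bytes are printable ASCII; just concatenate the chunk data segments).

Chunk 1: stream[0..1]='5' size=0x5=5, data at stream[3..8]='q6cjl' -> body[0..5], body so far='q6cjl'
Chunk 2: stream[10..11]='6' size=0x6=6, data at stream[13..19]='ml5wj9' -> body[5..11], body so far='q6cjlml5wj9'
Chunk 3: stream[21..22]='0' size=0 (terminator). Final body='q6cjlml5wj9' (11 bytes)

Answer: q6cjlml5wj9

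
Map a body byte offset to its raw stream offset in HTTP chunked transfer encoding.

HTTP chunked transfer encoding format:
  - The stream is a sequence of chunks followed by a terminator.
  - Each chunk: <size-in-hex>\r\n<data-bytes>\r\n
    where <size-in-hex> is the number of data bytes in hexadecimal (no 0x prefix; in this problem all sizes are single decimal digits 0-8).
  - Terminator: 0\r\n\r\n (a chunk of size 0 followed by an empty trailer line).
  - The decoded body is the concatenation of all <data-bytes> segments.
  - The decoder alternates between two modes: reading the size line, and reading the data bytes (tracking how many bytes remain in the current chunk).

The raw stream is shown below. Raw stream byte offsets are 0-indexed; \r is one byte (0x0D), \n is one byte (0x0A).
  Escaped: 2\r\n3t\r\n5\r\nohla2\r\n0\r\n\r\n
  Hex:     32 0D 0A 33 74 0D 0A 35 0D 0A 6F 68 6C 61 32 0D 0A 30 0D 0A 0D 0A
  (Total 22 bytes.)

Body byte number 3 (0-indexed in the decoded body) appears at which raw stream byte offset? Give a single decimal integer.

Answer: 11

Derivation:
Chunk 1: stream[0..1]='2' size=0x2=2, data at stream[3..5]='3t' -> body[0..2], body so far='3t'
Chunk 2: stream[7..8]='5' size=0x5=5, data at stream[10..15]='ohla2' -> body[2..7], body so far='3tohla2'
Chunk 3: stream[17..18]='0' size=0 (terminator). Final body='3tohla2' (7 bytes)
Body byte 3 at stream offset 11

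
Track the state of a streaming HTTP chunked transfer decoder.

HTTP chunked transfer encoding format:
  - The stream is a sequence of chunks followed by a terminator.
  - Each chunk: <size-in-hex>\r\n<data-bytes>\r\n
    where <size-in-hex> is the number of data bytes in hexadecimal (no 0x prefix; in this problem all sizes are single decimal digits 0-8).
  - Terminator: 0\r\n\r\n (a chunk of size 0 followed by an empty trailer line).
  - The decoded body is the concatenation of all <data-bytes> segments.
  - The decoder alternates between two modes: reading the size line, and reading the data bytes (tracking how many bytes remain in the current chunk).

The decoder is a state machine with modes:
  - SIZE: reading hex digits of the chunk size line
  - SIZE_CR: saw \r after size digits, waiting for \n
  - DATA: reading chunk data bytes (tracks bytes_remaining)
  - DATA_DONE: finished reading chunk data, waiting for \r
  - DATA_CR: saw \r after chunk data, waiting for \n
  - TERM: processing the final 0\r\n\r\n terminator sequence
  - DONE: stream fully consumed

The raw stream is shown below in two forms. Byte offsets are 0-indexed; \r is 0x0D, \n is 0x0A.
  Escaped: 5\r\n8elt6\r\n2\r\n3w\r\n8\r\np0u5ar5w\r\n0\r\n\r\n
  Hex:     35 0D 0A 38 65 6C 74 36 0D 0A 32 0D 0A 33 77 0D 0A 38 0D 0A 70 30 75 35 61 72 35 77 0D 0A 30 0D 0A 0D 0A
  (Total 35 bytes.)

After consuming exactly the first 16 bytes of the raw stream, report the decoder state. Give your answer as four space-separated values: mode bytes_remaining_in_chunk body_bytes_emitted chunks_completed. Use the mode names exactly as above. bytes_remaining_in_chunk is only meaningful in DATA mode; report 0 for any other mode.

Byte 0 = '5': mode=SIZE remaining=0 emitted=0 chunks_done=0
Byte 1 = 0x0D: mode=SIZE_CR remaining=0 emitted=0 chunks_done=0
Byte 2 = 0x0A: mode=DATA remaining=5 emitted=0 chunks_done=0
Byte 3 = '8': mode=DATA remaining=4 emitted=1 chunks_done=0
Byte 4 = 'e': mode=DATA remaining=3 emitted=2 chunks_done=0
Byte 5 = 'l': mode=DATA remaining=2 emitted=3 chunks_done=0
Byte 6 = 't': mode=DATA remaining=1 emitted=4 chunks_done=0
Byte 7 = '6': mode=DATA_DONE remaining=0 emitted=5 chunks_done=0
Byte 8 = 0x0D: mode=DATA_CR remaining=0 emitted=5 chunks_done=0
Byte 9 = 0x0A: mode=SIZE remaining=0 emitted=5 chunks_done=1
Byte 10 = '2': mode=SIZE remaining=0 emitted=5 chunks_done=1
Byte 11 = 0x0D: mode=SIZE_CR remaining=0 emitted=5 chunks_done=1
Byte 12 = 0x0A: mode=DATA remaining=2 emitted=5 chunks_done=1
Byte 13 = '3': mode=DATA remaining=1 emitted=6 chunks_done=1
Byte 14 = 'w': mode=DATA_DONE remaining=0 emitted=7 chunks_done=1
Byte 15 = 0x0D: mode=DATA_CR remaining=0 emitted=7 chunks_done=1

Answer: DATA_CR 0 7 1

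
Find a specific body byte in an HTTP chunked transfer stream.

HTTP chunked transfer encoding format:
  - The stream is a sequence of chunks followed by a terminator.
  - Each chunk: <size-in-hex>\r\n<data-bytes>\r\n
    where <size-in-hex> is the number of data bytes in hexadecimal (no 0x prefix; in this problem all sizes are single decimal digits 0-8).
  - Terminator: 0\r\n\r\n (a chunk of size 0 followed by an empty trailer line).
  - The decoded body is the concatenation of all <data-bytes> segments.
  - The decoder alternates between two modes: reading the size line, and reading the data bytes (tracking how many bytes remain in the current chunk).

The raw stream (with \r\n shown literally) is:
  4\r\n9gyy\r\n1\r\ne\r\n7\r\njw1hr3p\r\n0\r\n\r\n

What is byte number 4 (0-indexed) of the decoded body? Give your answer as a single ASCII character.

Answer: e

Derivation:
Chunk 1: stream[0..1]='4' size=0x4=4, data at stream[3..7]='9gyy' -> body[0..4], body so far='9gyy'
Chunk 2: stream[9..10]='1' size=0x1=1, data at stream[12..13]='e' -> body[4..5], body so far='9gyye'
Chunk 3: stream[15..16]='7' size=0x7=7, data at stream[18..25]='jw1hr3p' -> body[5..12], body so far='9gyyejw1hr3p'
Chunk 4: stream[27..28]='0' size=0 (terminator). Final body='9gyyejw1hr3p' (12 bytes)
Body byte 4 = 'e'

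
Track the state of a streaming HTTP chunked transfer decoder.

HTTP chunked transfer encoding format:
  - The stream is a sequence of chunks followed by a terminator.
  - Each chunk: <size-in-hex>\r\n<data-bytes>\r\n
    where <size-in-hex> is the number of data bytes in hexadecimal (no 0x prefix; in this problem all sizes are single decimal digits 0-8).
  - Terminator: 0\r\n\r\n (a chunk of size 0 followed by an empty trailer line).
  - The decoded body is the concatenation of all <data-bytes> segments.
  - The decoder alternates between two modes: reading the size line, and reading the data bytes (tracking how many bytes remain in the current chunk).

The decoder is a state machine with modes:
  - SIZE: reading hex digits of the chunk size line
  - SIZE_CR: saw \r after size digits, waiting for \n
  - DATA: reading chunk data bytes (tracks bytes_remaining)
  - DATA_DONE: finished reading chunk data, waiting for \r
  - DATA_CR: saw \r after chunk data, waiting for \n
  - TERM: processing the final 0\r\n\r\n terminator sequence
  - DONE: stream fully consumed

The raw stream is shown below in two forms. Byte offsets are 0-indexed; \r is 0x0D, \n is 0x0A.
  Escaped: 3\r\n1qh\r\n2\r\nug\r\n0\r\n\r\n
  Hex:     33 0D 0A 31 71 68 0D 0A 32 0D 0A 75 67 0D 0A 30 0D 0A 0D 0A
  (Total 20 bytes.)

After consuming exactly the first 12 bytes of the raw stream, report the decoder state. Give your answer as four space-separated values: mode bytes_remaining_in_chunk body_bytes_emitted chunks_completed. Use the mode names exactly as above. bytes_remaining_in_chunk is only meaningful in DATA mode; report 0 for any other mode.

Byte 0 = '3': mode=SIZE remaining=0 emitted=0 chunks_done=0
Byte 1 = 0x0D: mode=SIZE_CR remaining=0 emitted=0 chunks_done=0
Byte 2 = 0x0A: mode=DATA remaining=3 emitted=0 chunks_done=0
Byte 3 = '1': mode=DATA remaining=2 emitted=1 chunks_done=0
Byte 4 = 'q': mode=DATA remaining=1 emitted=2 chunks_done=0
Byte 5 = 'h': mode=DATA_DONE remaining=0 emitted=3 chunks_done=0
Byte 6 = 0x0D: mode=DATA_CR remaining=0 emitted=3 chunks_done=0
Byte 7 = 0x0A: mode=SIZE remaining=0 emitted=3 chunks_done=1
Byte 8 = '2': mode=SIZE remaining=0 emitted=3 chunks_done=1
Byte 9 = 0x0D: mode=SIZE_CR remaining=0 emitted=3 chunks_done=1
Byte 10 = 0x0A: mode=DATA remaining=2 emitted=3 chunks_done=1
Byte 11 = 'u': mode=DATA remaining=1 emitted=4 chunks_done=1

Answer: DATA 1 4 1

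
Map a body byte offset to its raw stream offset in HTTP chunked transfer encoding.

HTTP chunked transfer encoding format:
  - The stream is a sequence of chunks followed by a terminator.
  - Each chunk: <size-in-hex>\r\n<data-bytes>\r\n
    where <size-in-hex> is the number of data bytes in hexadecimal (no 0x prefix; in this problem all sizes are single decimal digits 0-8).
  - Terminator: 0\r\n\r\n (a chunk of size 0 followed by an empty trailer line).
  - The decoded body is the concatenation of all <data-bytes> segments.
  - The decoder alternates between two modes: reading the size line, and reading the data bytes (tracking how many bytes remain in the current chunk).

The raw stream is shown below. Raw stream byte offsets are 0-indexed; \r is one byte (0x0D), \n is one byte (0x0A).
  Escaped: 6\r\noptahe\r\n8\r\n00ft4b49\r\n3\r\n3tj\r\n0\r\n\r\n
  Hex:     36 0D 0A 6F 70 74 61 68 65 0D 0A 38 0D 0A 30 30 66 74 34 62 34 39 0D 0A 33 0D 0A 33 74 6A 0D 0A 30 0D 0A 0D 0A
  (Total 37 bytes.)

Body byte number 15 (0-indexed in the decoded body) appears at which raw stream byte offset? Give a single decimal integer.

Chunk 1: stream[0..1]='6' size=0x6=6, data at stream[3..9]='optahe' -> body[0..6], body so far='optahe'
Chunk 2: stream[11..12]='8' size=0x8=8, data at stream[14..22]='00ft4b49' -> body[6..14], body so far='optahe00ft4b49'
Chunk 3: stream[24..25]='3' size=0x3=3, data at stream[27..30]='3tj' -> body[14..17], body so far='optahe00ft4b493tj'
Chunk 4: stream[32..33]='0' size=0 (terminator). Final body='optahe00ft4b493tj' (17 bytes)
Body byte 15 at stream offset 28

Answer: 28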